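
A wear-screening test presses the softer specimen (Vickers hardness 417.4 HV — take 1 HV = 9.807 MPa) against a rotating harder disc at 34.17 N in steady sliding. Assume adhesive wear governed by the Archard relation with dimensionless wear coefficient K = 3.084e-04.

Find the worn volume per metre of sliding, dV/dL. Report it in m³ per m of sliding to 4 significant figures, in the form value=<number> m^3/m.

value=2.574e-12 m^3/m

Intermediate values are printed rounded, and every step carries full precision; one last rounding, at 4 significant figures.
Convert: Hardness H = 417.4 HV × 9.807 MPa/HV = 4093 MPa = 4.093e+09 Pa.
In SI base units: W = 34.17 N, H = 4.093e+09 Pa, K = 3.084e-04.
Sliding wear rate dV/dL = K·W/H, per unit distance: 3.084e-04 · 34.17 / 4.093e+09 = 2.574e-12 m³/m.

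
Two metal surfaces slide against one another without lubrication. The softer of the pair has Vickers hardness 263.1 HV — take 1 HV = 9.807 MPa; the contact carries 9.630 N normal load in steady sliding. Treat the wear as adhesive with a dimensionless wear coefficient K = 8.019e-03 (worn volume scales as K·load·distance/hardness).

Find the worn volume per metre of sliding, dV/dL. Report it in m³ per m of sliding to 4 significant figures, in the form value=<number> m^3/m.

value=2.993e-11 m^3/m

Every step carries exact precision. Printed values are rounded. Rounded once at the end: 4 significant digits.
Hardness H = 263.1 HV × 9.807 MPa/HV = 2580 MPa = 2.580e+09 Pa.
Collected in SI base units: W = 9.630 N, H = 2.580e+09 Pa, K = 8.019e-03.
Volumetric rate dV/dL = K·W/H, so: 8.019e-03 · 9.630 / 2.580e+09 = 2.993e-11 m³/m.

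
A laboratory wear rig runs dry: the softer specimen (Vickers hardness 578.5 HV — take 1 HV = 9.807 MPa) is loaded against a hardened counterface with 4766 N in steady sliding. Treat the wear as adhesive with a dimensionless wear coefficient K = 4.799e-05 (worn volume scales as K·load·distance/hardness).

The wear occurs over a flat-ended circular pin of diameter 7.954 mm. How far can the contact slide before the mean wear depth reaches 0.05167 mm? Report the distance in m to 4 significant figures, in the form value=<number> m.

All working math carries full precision; intermediate values are shown rounded; rounded once at the end: 4 significant digits.
Convert: Hardness H = 578.5 HV × 9.807 MPa/HV = 5673 MPa = 5.673e+09 Pa.
Convert: Pin diameter d = 7.954 mm = 0.007954 m. Contact area A = π·d²/4 = π·(0.007954 m)²/4 = 4.969e-05 m².
Convert: Depth limit h_lim = 0.05167 mm = 5.167e-05 m.
Restated in SI base units: W = 4766 N, H = 5.673e+09 Pa, K = 4.799e-05.
At the depth limit, V_lim = h_lim·A = 5.167e-05 · 4.969e-05 = 2.567e-09 m³.
So the life L = V_lim·H/(K·W) = 2.567e-09 · 5.673e+09 / (4.799e-05 · 4766) = 63.68 m.

value=63.68 m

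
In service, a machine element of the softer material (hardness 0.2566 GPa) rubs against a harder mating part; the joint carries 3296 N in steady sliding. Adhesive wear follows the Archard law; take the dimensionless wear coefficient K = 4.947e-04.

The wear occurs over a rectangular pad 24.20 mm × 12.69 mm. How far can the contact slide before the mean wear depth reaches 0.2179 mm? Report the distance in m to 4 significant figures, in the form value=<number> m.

Intermediate values are printed rounded; every step runs at full precision — a lone final rounding: four significant figures.
Hardness H = 0.2566 GPa = 2.566e+08 Pa.
Pad sides 24.20 mm × 12.69 mm = 0.02420 m × 0.01269 m. Contact area A = 0.02420 m × 0.01269 m = 3.071e-04 m².
Depth limit h_lim = 0.2179 mm = 2.179e-04 m.
As SI base values: W = 3296 N, H = 2.566e+08 Pa, K = 4.947e-04.
Limit volume V_lim = h_lim·A = 2.179e-04 · 3.071e-04 = 6.692e-08 m³.
Thus life L = V_lim·H/(K·W) = 6.692e-08 · 2.566e+08 / (4.947e-04 · 3296) = 10.53 m.

value=10.53 m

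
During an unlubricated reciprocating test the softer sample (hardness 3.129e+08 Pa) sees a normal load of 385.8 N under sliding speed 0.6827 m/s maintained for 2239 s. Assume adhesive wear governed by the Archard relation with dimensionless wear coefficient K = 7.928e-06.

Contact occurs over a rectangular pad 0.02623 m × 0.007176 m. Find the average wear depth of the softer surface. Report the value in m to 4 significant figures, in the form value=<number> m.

value=7.938e-05 m

The intermediates are printed rounded; each operation keeps full float precision, and rounded just once, at four significant digits.
Convert: Distance L = v·t = 0.6827 m/s × 2239 s = 1529 m.
Convert: Contact area A = 0.02623 m × 0.007176 m = 1.882e-04 m².
Restated in SI base units: W = 385.8 N, H = 3.129e+08 Pa, K = 7.928e-06.
Worn volume V = K·W·L/H = 7.928e-06 · 385.8 · 1529 / 3.129e+08 = 1.494e-08 m³.
Wear depth h = V/A = 1.494e-08 / 1.882e-04 = 7.938e-05 m.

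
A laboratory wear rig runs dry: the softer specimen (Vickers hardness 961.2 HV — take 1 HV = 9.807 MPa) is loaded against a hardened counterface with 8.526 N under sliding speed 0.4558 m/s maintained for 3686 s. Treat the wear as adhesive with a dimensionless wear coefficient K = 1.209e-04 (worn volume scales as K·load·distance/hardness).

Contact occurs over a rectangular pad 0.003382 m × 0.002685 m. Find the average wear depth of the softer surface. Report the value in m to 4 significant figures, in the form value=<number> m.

Intermediates are printed rounded — each operation holds full float precision. Rounded once at the end, at 4 significant figures.
Convert: Path length L = v·t = 0.4558 m/s × 3686 s = 1680 m.
Convert: Hardness H = 961.2 HV × 9.807 MPa/HV = 9426 MPa = 9.426e+09 Pa.
Convert: Contact area A = 0.003382 m × 0.002685 m = 9.081e-06 m².
As SI base values: W = 8.526 N, H = 9.426e+09 Pa, K = 1.209e-04.
Archard volume V = K·W·L/H = 1.209e-04 · 8.526 · 1680 / 9.426e+09 = 1.837e-10 m³.
Average depth h = V/A = 1.837e-10 / 9.081e-06 = 2.023e-05 m.

value=2.023e-05 m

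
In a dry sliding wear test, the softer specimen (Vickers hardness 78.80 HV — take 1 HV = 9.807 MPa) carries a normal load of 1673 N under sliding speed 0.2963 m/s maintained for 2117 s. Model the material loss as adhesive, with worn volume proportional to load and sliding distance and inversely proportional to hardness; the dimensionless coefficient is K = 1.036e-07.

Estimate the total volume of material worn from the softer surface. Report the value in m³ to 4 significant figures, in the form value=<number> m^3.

value=1.407e-10 m^3

All arithmetic carries full precision. The intermediates are displayed rounded, and rounded just once, at 4 significant figures.
Convert: Total distance L = v·t = 0.2963 m/s × 2117 s = 627.3 m.
Convert: Hardness H = 78.80 HV × 9.807 MPa/HV = 772.8 MPa = 7.728e+08 Pa.
As SI base values: W = 1673 N, H = 7.728e+08 Pa, K = 1.036e-07.
Worn volume V = K·W·L/H = 1.036e-07 · 1673 · 627.3 / 7.728e+08 = 1.407e-10 m³.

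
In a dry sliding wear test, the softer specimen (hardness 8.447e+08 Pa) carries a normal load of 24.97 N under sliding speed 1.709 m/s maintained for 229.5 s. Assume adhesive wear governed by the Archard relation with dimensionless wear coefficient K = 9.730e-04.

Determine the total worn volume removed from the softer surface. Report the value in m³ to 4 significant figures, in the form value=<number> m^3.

The intermediates appear rounded, and the algebra keeps full float precision, and a lone final rounding, at four significant figures.
Convert: The distance L = v·t = 1.709 m/s × 229.5 s = 392.2 m.
In SI base units, W = 24.97 N, H = 8.447e+08 Pa, K = 9.730e-04.
Wear volume V = K·W·L/H = 9.730e-04 · 24.97 · 392.2 / 8.447e+08 = 1.128e-08 m³.

value=1.128e-08 m^3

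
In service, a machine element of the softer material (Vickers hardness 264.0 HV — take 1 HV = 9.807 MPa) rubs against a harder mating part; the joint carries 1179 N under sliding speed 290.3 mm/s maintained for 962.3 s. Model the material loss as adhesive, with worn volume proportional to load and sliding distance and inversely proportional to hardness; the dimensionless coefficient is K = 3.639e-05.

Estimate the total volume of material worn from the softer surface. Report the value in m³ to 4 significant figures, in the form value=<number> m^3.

value=4.629e-09 m^3

The intermediates are shown rounded. The algebra runs at exact precision — rounded just once: four significant digits.
Convert: Sliding speed v = 290.3 mm/s = 0.2903 m/s. Total distance L = v·t = 0.2903 m/s × 962.3 s = 279.4 m.
Convert: Hardness H = 264.0 HV × 9.807 MPa/HV = 2589 MPa = 2.589e+09 Pa.
As SI base values: W = 1179 N, H = 2.589e+09 Pa, K = 3.639e-05.
Wear volume V = K·W·L/H = 3.639e-05 · 1179 · 279.4 / 2.589e+09 = 4.629e-09 m³.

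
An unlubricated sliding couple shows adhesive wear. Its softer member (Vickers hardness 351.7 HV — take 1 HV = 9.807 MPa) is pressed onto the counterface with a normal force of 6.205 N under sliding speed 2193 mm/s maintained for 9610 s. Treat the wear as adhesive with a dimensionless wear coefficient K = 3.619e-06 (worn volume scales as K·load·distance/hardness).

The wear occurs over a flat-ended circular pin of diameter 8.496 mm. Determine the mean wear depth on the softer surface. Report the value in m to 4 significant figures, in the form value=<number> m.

The intermediates are printed rounded. The computation runs at full precision. Rounded once at the end: four significant figures.
Convert: Sliding speed v = 2193 mm/s = 2.193 m/s. Sliding distance L = v·t = 2.193 m/s × 9610 s = 2.107e+04 m.
Convert: Hardness H = 351.7 HV × 9.807 MPa/HV = 3449 MPa = 3.449e+09 Pa.
Convert: Pin diameter d = 8.496 mm = 0.008496 m. Contact area A = π·d²/4 = π·(0.008496 m)²/4 = 5.669e-05 m².
Expressed in SI base units: W = 6.205 N, H = 3.449e+09 Pa, K = 3.619e-06.
Worn volume V = K·W·L/H = 3.619e-06 · 6.205 · 2.107e+04 / 3.449e+09 = 1.372e-10 m³.
Mean depth h = V/A = 1.372e-10 / 5.669e-05 = 2.420e-06 m.

value=2.420e-06 m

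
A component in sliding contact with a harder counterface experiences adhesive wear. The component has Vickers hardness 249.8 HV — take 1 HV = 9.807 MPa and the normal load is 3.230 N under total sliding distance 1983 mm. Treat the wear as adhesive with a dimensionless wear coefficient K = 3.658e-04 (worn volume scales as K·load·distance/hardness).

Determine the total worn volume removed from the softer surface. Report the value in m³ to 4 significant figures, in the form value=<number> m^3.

value=9.564e-13 m^3

All working math keeps exact precision; printed values are rounded; one final rounding, at four significant figures.
Distance L = 1983 mm = 1.983 m.
Hardness H = 249.8 HV × 9.807 MPa/HV = 2450 MPa = 2.450e+09 Pa.
Collected in SI base units: W = 3.230 N, H = 2.450e+09 Pa, K = 3.658e-04.
By Archard's law, V = K·W·L/H = 3.658e-04 · 3.230 · 1.983 / 2.450e+09 = 9.564e-13 m³.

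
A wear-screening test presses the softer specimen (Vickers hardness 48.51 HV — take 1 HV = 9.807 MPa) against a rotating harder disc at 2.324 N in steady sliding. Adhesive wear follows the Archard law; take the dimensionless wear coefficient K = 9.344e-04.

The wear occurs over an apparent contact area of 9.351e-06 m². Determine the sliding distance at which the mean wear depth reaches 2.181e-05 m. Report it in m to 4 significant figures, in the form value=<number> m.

value=44.68 m

Every step carries exact precision; the intermediates are displayed rounded — one final rounding: four significant figures.
Hardness H = 48.51 HV × 9.807 MPa/HV = 475.7 MPa = 4.757e+08 Pa.
Working in SI base units: W = 2.324 N, H = 4.757e+08 Pa, K = 9.344e-04.
At the depth limit, V_lim = h_lim·A = 2.181e-05 · 9.351e-06 = 2.039e-10 m³.
So the life L = V_lim·H/(K·W) = 2.039e-10 · 4.757e+08 / (9.344e-04 · 2.324) = 44.68 m.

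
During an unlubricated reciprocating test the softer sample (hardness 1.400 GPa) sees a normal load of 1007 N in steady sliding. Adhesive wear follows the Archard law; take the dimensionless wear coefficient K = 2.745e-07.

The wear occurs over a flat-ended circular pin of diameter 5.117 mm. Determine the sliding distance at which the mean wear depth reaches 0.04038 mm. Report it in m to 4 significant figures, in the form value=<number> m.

All working math carries full precision, and the intermediates are printed rounded; a single final rounding: four significant digits.
Hardness H = 1.400 GPa = 1.400e+09 Pa.
Pin diameter d = 5.117 mm = 0.005117 m. Contact area A = π·d²/4 = π·(0.005117 m)²/4 = 2.056e-05 m².
Depth limit h_lim = 0.04038 mm = 4.038e-05 m.
Collected in SI base units: W = 1007 N, H = 1.400e+09 Pa, K = 2.745e-07.
Allowed volume V_lim = h_lim·A = 4.038e-05 · 2.056e-05 = 8.304e-10 m³.
Life L = V_lim·H/(K·W) = 8.304e-10 · 1.400e+09 / (2.745e-07 · 1007) = 4206 m.

value=4206 m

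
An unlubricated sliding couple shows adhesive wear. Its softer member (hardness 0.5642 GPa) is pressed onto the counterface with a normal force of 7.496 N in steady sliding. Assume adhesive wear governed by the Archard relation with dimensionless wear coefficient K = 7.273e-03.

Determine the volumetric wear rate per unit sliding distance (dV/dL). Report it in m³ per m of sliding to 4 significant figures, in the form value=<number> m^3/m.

All arithmetic maintains exact precision, and displayed values are rounded. Rounded once at the end, at four significant figures.
Hardness H = 0.5642 GPa = 5.642e+08 Pa.
In SI base units: W = 7.496 N, H = 5.642e+08 Pa, K = 7.273e-03.
Wear rate dV/dL = K·W/H (independent of L): 7.273e-03 · 7.496 / 5.642e+08 = 9.663e-11 m³/m.

value=9.663e-11 m^3/m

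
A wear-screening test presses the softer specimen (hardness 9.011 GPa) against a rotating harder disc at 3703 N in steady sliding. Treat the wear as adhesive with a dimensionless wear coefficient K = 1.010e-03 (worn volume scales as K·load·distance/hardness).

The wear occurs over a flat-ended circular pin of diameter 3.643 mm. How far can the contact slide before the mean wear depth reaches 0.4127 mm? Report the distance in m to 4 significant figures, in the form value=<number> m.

value=10.36 m

All arithmetic maintains exact precision, and intermediates are printed rounded — rounded just once to 4 significant digits.
Hardness H = 9.011 GPa = 9.011e+09 Pa.
Pin diameter d = 3.643 mm = 0.003643 m. Contact area A = π·d²/4 = π·(0.003643 m)²/4 = 1.042e-05 m².
Depth limit h_lim = 0.4127 mm = 4.127e-04 m.
In SI base units: W = 3703 N, H = 9.011e+09 Pa, K = 1.010e-03.
Wearable volume V_lim = h_lim·A = 4.127e-04 · 1.042e-05 = 4.302e-09 m³.
So the life L = V_lim·H/(K·W) = 4.302e-09 · 9.011e+09 / (1.010e-03 · 3703) = 10.36 m.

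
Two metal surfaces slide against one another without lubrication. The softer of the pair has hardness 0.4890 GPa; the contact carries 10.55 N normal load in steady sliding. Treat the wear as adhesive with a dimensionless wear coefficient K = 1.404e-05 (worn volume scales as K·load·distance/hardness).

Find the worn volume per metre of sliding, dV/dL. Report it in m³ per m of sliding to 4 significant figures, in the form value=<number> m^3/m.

value=3.029e-13 m^3/m

Intermediate values are shown rounded; all arithmetic carries full precision, and rounded just once to 4 significant figures.
Hardness H = 0.4890 GPa = 4.890e+08 Pa.
Restated in SI base units: W = 10.55 N, H = 4.890e+08 Pa, K = 1.404e-05.
Rate of wear dV/dL = K·W/H (independent of L): 1.404e-05 · 10.55 / 4.890e+08 = 3.029e-13 m³/m.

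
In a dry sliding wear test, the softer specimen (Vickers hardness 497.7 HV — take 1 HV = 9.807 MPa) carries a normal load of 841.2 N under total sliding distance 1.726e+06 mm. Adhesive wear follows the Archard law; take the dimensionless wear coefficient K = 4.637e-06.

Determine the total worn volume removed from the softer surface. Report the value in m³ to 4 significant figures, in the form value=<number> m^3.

value=1.379e-09 m^3

Each operation holds full precision. The intermediates are displayed rounded, and one final rounding, at 4 significant figures.
The distance L = 1.726e+06 mm = 1726 m.
Hardness H = 497.7 HV × 9.807 MPa/HV = 4881 MPa = 4.881e+09 Pa.
Working in SI base units: W = 841.2 N, H = 4.881e+09 Pa, K = 4.637e-06.
Archard relation: V = K·W·L/H = 4.637e-06 · 841.2 · 1726 / 4.881e+09 = 1.379e-09 m³.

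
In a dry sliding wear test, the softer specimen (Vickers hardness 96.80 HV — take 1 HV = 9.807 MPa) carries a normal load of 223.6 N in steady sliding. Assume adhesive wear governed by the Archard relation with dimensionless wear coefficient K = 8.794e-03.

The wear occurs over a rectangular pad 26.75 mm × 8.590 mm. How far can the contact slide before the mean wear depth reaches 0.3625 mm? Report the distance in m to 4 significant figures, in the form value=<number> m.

All arithmetic carries full precision — intermediate values are shown rounded. Rounded just once to four significant digits.
Convert: Hardness H = 96.80 HV × 9.807 MPa/HV = 949.3 MPa = 9.493e+08 Pa.
Convert: Pad sides 26.75 mm × 8.590 mm = 0.02675 m × 0.008590 m. Contact area A = 0.02675 m × 0.008590 m = 2.298e-04 m².
Convert: Depth limit h_lim = 0.3625 mm = 3.625e-04 m.
Restated in SI base units: W = 223.6 N, H = 9.493e+08 Pa, K = 8.794e-03.
Limit volume V_lim = h_lim·A = 3.625e-04 · 2.298e-04 = 8.330e-08 m³.
So the life L = V_lim·H/(K·W) = 8.330e-08 · 9.493e+08 / (8.794e-03 · 223.6) = 40.21 m.

value=40.21 m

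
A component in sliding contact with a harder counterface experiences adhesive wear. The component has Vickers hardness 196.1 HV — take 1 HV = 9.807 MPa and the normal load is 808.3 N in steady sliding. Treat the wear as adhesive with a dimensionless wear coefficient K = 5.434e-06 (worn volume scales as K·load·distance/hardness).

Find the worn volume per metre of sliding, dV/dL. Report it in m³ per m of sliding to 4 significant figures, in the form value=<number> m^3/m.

value=2.284e-12 m^3/m

The intermediates are printed rounded; all working math maintains full precision, and a single final rounding: four significant figures.
Convert: Hardness H = 196.1 HV × 9.807 MPa/HV = 1923 MPa = 1.923e+09 Pa.
Restated in SI base units: W = 808.3 N, H = 1.923e+09 Pa, K = 5.434e-06.
Wear rate dV/dL = K·W/H, per unit distance: 5.434e-06 · 808.3 / 1.923e+09 = 2.284e-12 m³/m.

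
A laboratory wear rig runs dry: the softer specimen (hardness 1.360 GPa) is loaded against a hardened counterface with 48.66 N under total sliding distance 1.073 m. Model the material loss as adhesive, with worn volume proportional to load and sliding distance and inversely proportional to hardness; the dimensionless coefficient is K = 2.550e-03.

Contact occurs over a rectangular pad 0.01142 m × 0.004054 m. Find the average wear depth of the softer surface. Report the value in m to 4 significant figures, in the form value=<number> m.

All working math maintains full precision — intermediates are printed rounded; one last rounding: four significant figures.
Hardness H = 1.360 GPa = 1.360e+09 Pa.
Contact area A = 0.01142 m × 0.004054 m = 4.630e-05 m².
In SI base units: W = 48.66 N, H = 1.360e+09 Pa, K = 2.550e-03.
Apply Archard: V = K·W·L/H = 2.550e-03 · 48.66 · 1.073 / 1.360e+09 = 9.790e-11 m³.
Wear depth h = V/A = 9.790e-11 / 4.630e-05 = 2.115e-06 m.

value=2.115e-06 m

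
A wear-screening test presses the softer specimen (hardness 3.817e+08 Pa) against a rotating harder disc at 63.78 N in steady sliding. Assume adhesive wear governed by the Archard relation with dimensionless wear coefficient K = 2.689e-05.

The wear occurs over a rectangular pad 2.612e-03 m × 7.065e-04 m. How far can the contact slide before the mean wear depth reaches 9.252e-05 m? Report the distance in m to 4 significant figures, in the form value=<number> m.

All working math maintains full float precision. Intermediates are printed rounded, and rounded just once: 4 significant figures.
Contact area A = 2.612e-03 m × 7.065e-04 m = 1.845e-06 m².
In SI base units: W = 63.78 N, H = 3.817e+08 Pa, K = 2.689e-05.
At the depth limit, V_lim = h_lim·A = 9.252e-05 · 1.845e-06 = 1.707e-10 m³.
Thus life L = V_lim·H/(K·W) = 1.707e-10 · 3.817e+08 / (2.689e-05 · 63.78) = 38.00 m.

value=38.00 m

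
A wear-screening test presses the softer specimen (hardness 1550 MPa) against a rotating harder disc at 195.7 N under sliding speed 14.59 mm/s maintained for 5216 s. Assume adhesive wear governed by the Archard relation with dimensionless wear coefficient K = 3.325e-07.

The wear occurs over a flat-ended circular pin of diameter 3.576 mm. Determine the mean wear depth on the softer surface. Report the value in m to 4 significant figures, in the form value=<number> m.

Each operation keeps full precision — shown intermediates are rounded; one final rounding: four significant digits.
Convert: Sliding speed v = 14.59 mm/s = 0.01459 m/s. Distance covered L = v·t = 0.01459 m/s × 5216 s = 76.10 m.
Convert: Hardness H = 1550 MPa = 1.550e+09 Pa.
Convert: Pin diameter d = 3.576 mm = 0.003576 m. Contact area A = π·d²/4 = π·(0.003576 m)²/4 = 1.004e-05 m².
Restated in SI base units: W = 195.7 N, H = 1.550e+09 Pa, K = 3.325e-07.
Wear volume V = K·W·L/H = 3.325e-07 · 195.7 · 76.10 / 1.550e+09 = 3.195e-12 m³.
Depth h = V/A = 3.195e-12 / 1.004e-05 = 3.181e-07 m.

value=3.181e-07 m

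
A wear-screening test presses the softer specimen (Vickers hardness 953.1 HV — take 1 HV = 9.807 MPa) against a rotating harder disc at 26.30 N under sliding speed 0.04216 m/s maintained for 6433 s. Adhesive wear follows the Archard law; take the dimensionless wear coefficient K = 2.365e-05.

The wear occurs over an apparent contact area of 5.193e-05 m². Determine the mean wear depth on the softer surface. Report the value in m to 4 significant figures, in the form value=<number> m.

All arithmetic runs at full precision — displayed values are rounded; rounded once at the end to four significant digits.
Total distance L = v·t = 0.04216 m/s × 6433 s = 271.2 m.
Hardness H = 953.1 HV × 9.807 MPa/HV = 9347 MPa = 9.347e+09 Pa.
Collected in SI base units: W = 26.30 N, H = 9.347e+09 Pa, K = 2.365e-05.
By Archard's law, V = K·W·L/H = 2.365e-05 · 26.30 · 271.2 / 9.347e+09 = 1.805e-11 m³.
Average depth h = V/A = 1.805e-11 / 5.193e-05 = 3.475e-07 m.

value=3.475e-07 m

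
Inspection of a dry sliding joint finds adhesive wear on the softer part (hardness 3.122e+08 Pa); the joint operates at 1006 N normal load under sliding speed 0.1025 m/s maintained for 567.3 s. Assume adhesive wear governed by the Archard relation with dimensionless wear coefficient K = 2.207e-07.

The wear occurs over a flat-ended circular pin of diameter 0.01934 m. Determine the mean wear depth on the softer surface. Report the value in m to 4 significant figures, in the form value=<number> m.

value=1.408e-07 m

All working math carries full float precision, and intermediate values are printed rounded, and rounded just once to four significant figures.
Path length L = v·t = 0.1025 m/s × 567.3 s = 58.15 m.
Contact area A = π·d²/4 = π·(0.01934 m)²/4 = 2.938e-04 m².
Restated in SI base units: W = 1006 N, H = 3.122e+08 Pa, K = 2.207e-07.
The Archard volume V = K·W·L/H = 2.207e-07 · 1006 · 58.15 / 3.122e+08 = 4.135e-11 m³.
Wear depth h = V/A = 4.135e-11 / 2.938e-04 = 1.408e-07 m.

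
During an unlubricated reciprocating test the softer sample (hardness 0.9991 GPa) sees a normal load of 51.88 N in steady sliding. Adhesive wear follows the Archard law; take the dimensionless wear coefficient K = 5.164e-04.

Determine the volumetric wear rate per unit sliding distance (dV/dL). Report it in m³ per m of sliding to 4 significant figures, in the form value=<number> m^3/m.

value=2.681e-11 m^3/m

Each operation carries full precision, and the intermediates are printed rounded. Rounded once at the end: four significant figures.
Hardness H = 0.9991 GPa = 9.991e+08 Pa.
As SI base values: W = 51.88 N, H = 9.991e+08 Pa, K = 5.164e-04.
The wear rate dV/dL = K·W/H, per unit distance: 5.164e-04 · 51.88 / 9.991e+08 = 2.681e-11 m³/m.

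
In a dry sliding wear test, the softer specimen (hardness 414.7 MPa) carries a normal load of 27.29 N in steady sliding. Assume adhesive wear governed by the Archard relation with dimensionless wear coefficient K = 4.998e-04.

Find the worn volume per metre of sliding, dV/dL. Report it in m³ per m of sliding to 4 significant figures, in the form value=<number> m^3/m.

Each operation holds exact precision. The intermediates are printed rounded. Rounded once at the end: 4 significant digits.
Convert: Hardness H = 414.7 MPa = 4.147e+08 Pa.
Expressed in SI base units: W = 27.29 N, H = 4.147e+08 Pa, K = 4.998e-04.
Rate of wear dV/dL = K·W/H, so: 4.998e-04 · 27.29 / 4.147e+08 = 3.289e-11 m³/m.

value=3.289e-11 m^3/m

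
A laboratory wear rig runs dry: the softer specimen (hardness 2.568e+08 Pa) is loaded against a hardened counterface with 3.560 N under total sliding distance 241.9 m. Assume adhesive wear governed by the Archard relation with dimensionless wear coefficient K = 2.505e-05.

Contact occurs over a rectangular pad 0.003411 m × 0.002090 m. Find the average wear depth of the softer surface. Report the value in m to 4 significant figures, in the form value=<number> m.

All arithmetic maintains full float precision; intermediate values are displayed rounded; a lone final rounding, at 4 significant digits.
Contact area A = 0.003411 m × 0.002090 m = 7.129e-06 m².
In SI base units: W = 3.560 N, H = 2.568e+08 Pa, K = 2.505e-05.
Volume removed: V = K·W·L/H = 2.505e-05 · 3.560 · 241.9 / 2.568e+08 = 8.400e-11 m³.
Wear depth h = V/A = 8.400e-11 / 7.129e-06 = 1.178e-05 m.

value=1.178e-05 m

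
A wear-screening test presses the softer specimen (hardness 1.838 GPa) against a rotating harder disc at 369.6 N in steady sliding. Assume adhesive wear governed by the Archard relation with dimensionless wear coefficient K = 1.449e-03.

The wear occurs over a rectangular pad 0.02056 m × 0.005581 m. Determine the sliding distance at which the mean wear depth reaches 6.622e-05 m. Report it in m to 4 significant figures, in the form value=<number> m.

value=26.08 m

Displayed values are rounded, and every step carries exact precision — a single final rounding: 4 significant figures.
Convert: Hardness H = 1.838 GPa = 1.838e+09 Pa.
Convert: Contact area A = 0.02056 m × 0.005581 m = 1.147e-04 m².
As SI base values: W = 369.6 N, H = 1.838e+09 Pa, K = 1.449e-03.
Wearable volume V_lim = h_lim·A = 6.622e-05 · 1.147e-04 = 7.598e-09 m³.
Sliding life L = V_lim·H/(K·W) = 7.598e-09 · 1.838e+09 / (1.449e-03 · 369.6) = 26.08 m.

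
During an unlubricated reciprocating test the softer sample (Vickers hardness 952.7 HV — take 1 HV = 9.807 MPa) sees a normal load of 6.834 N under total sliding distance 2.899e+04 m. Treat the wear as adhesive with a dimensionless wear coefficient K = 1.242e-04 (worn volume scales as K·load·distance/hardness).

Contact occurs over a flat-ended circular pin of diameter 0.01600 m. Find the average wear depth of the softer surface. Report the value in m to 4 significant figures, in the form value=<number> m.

The intermediates appear rounded; the algebra carries full float precision. Rounded once at the end to four significant figures.
Hardness H = 952.7 HV × 9.807 MPa/HV = 9343 MPa = 9.343e+09 Pa.
Contact area A = π·d²/4 = π·(0.01600 m)²/4 = 2.011e-04 m².
Collected in SI base units: W = 6.834 N, H = 9.343e+09 Pa, K = 1.242e-04.
Apply Archard: V = K·W·L/H = 1.242e-04 · 6.834 · 2.899e+04 / 9.343e+09 = 2.634e-09 m³.
Mean depth h = V/A = 2.634e-09 / 2.011e-04 = 1.310e-05 m.

value=1.310e-05 m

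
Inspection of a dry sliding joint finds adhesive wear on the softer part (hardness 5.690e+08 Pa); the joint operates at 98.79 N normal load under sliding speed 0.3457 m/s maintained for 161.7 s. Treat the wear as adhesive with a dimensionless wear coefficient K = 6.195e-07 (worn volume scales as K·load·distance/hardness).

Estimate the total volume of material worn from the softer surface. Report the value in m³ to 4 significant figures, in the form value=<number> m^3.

value=6.012e-12 m^3

The intermediates are shown rounded — all arithmetic runs at exact precision — a single final rounding, at four significant figures.
The distance L = v·t = 0.3457 m/s × 161.7 s = 55.90 m.
In SI base units: W = 98.79 N, H = 5.690e+08 Pa, K = 6.195e-07.
Archard relation: V = K·W·L/H = 6.195e-07 · 98.79 · 55.90 / 5.690e+08 = 6.012e-12 m³.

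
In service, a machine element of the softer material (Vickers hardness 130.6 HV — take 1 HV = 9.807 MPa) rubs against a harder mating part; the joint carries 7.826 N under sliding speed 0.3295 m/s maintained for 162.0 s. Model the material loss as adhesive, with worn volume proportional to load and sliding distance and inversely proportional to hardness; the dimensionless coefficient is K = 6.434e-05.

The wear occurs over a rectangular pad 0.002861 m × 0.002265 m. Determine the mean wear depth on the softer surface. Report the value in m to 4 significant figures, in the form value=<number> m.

The algebra keeps full precision; shown intermediates are rounded, and a single final rounding: four significant digits.
Distance L = v·t = 0.3295 m/s × 162.0 s = 53.38 m.
Hardness H = 130.6 HV × 9.807 MPa/HV = 1281 MPa = 1.281e+09 Pa.
Contact area A = 0.002861 m × 0.002265 m = 6.480e-06 m².
Expressed in SI base units: W = 7.826 N, H = 1.281e+09 Pa, K = 6.434e-05.
Archard volume V = K·W·L/H = 6.434e-05 · 7.826 · 53.38 / 1.281e+09 = 2.099e-11 m³.
Mean depth h = V/A = 2.099e-11 / 6.480e-06 = 3.238e-06 m.

value=3.238e-06 m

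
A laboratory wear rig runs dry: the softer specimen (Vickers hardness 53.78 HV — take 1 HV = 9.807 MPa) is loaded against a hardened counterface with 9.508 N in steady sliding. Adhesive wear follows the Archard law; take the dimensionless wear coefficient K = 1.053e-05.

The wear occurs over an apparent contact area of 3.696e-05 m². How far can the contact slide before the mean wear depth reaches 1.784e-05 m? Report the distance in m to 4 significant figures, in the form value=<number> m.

value=3473 m

The intermediates appear rounded. Every step keeps exact precision — one final rounding, at four significant digits.
Hardness H = 53.78 HV × 9.807 MPa/HV = 527.4 MPa = 5.274e+08 Pa.
Collected in SI base units: W = 9.508 N, H = 5.274e+08 Pa, K = 1.053e-05.
Wearable volume V_lim = h_lim·A = 1.784e-05 · 3.696e-05 = 6.594e-10 m³.
So the life L = V_lim·H/(K·W) = 6.594e-10 · 5.274e+08 / (1.053e-05 · 9.508) = 3473 m.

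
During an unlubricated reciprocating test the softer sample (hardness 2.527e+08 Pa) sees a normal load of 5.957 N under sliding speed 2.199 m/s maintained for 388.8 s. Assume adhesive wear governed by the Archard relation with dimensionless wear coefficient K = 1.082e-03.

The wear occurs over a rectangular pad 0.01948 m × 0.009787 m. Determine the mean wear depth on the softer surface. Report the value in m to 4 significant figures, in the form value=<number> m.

Every step holds full precision, and intermediate values appear rounded; one final rounding: four significant figures.
The distance L = v·t = 2.199 m/s × 388.8 s = 855.0 m.
Contact area A = 0.01948 m × 0.009787 m = 1.907e-04 m².
Expressed in SI base units: W = 5.957 N, H = 2.527e+08 Pa, K = 1.082e-03.
The Archard volume V = K·W·L/H = 1.082e-03 · 5.957 · 855.0 / 2.527e+08 = 2.181e-08 m³.
Depth h = V/A = 2.181e-08 / 1.907e-04 = 1.144e-04 m.

value=1.144e-04 m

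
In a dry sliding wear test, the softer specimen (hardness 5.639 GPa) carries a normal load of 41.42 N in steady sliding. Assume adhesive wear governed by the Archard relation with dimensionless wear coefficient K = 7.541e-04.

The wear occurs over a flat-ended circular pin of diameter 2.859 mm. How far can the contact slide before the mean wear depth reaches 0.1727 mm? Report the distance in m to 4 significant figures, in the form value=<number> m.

The algebra holds exact precision; the intermediates are shown rounded, and rounded once at the end to four significant figures.
Hardness H = 5.639 GPa = 5.639e+09 Pa.
Pin diameter d = 2.859 mm = 0.002859 m. Contact area A = π·d²/4 = π·(0.002859 m)²/4 = 6.420e-06 m².
Depth limit h_lim = 0.1727 mm = 1.727e-04 m.
As SI base values: W = 41.42 N, H = 5.639e+09 Pa, K = 7.541e-04.
Volume at the limit: V_lim = h_lim·A = 1.727e-04 · 6.420e-06 = 1.109e-09 m³.
Inverting, life L = V_lim·H/(K·W) = 1.109e-09 · 5.639e+09 / (7.541e-04 · 41.42) = 200.2 m.

value=200.2 m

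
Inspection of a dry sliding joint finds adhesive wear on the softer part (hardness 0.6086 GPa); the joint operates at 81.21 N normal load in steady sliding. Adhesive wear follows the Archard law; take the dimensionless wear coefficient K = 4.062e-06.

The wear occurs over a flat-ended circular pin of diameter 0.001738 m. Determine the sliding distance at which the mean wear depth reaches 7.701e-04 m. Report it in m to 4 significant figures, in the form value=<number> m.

The intermediates are printed rounded, and all working math holds full float precision — a lone final rounding, at 4 significant figures.
Hardness H = 0.6086 GPa = 6.086e+08 Pa.
Contact area A = π·d²/4 = π·(0.001738 m)²/4 = 2.372e-06 m².
SI base units throughout: W = 81.21 N, H = 6.086e+08 Pa, K = 4.062e-06.
Permissible volume V_lim = h_lim·A = 7.701e-04 · 2.372e-06 = 1.827e-09 m³.
Thus life L = V_lim·H/(K·W) = 1.827e-09 · 6.086e+08 / (4.062e-06 · 81.21) = 3371 m.

value=3371 m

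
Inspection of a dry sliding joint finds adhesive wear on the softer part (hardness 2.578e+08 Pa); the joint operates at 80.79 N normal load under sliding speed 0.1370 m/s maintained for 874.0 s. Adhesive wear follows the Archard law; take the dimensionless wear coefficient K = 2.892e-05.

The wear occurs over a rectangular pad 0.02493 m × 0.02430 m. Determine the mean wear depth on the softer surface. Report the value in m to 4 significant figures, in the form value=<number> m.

value=1.791e-06 m

Intermediates are printed rounded, and all working math keeps full precision; a lone final rounding to four significant digits.
Distance covered L = v·t = 0.1370 m/s × 874.0 s = 119.7 m.
Contact area A = 0.02493 m × 0.02430 m = 6.058e-04 m².
In SI base units: W = 80.79 N, H = 2.578e+08 Pa, K = 2.892e-05.
Archard volume V = K·W·L/H = 2.892e-05 · 80.79 · 119.7 / 2.578e+08 = 1.085e-09 m³.
Mean depth h = V/A = 1.085e-09 / 6.058e-04 = 1.791e-06 m.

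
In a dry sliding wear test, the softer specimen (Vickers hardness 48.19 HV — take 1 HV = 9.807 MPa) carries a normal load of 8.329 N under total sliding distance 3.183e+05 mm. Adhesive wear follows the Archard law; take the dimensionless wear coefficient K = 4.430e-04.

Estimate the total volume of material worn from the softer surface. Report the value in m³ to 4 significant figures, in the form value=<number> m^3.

value=2.485e-09 m^3

The intermediates are printed rounded, and the algebra runs at full float precision, and a lone final rounding to 4 significant figures.
Convert: Distance covered L = 3.183e+05 mm = 318.3 m.
Convert: Hardness H = 48.19 HV × 9.807 MPa/HV = 472.6 MPa = 4.726e+08 Pa.
In SI base units, W = 8.329 N, H = 4.726e+08 Pa, K = 4.430e-04.
By Archard's law, V = K·W·L/H = 4.430e-04 · 8.329 · 318.3 / 4.726e+08 = 2.485e-09 m³.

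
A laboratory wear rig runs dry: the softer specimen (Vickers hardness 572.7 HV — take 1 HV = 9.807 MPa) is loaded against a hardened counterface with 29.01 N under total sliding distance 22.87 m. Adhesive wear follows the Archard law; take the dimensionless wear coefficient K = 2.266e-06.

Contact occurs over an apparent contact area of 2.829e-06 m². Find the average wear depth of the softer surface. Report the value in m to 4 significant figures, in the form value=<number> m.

value=9.462e-08 m

The computation maintains exact precision, and intermediate values are displayed rounded. Rounded once at the end to 4 significant figures.
Hardness H = 572.7 HV × 9.807 MPa/HV = 5616 MPa = 5.616e+09 Pa.
In SI base units, W = 29.01 N, H = 5.616e+09 Pa, K = 2.266e-06.
Archard volume V = K·W·L/H = 2.266e-06 · 29.01 · 22.87 / 5.616e+09 = 2.677e-13 m³.
Wear depth h = V/A = 2.677e-13 / 2.829e-06 = 9.462e-08 m.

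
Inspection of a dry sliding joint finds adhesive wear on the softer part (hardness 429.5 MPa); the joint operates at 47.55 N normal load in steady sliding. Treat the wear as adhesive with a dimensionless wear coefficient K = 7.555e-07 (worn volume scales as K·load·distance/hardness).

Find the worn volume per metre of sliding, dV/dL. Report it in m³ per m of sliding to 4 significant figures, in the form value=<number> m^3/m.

All working math holds full precision — intermediates are printed rounded. Rounded just once, at four significant figures.
Hardness H = 429.5 MPa = 4.295e+08 Pa.
Collected in SI base units: W = 47.55 N, H = 4.295e+08 Pa, K = 7.555e-07.
Rate of wear dV/dL = K·W/H (no L dependence): 7.555e-07 · 47.55 / 4.295e+08 = 8.364e-14 m³/m.

value=8.364e-14 m^3/m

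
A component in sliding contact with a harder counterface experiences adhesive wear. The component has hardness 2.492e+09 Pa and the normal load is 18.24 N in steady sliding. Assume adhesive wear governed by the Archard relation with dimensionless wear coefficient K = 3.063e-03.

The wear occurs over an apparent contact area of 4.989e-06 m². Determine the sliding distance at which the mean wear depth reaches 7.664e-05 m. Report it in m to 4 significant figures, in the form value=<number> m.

Intermediate values are printed rounded; the algebra carries full precision; rounded just once: four significant figures.
As SI base values: W = 18.24 N, H = 2.492e+09 Pa, K = 3.063e-03.
Volume at the limit: V_lim = h_lim·A = 7.664e-05 · 4.989e-06 = 3.824e-10 m³.
Thus life L = V_lim·H/(K·W) = 3.824e-10 · 2.492e+09 / (3.063e-03 · 18.24) = 17.05 m.

value=17.05 m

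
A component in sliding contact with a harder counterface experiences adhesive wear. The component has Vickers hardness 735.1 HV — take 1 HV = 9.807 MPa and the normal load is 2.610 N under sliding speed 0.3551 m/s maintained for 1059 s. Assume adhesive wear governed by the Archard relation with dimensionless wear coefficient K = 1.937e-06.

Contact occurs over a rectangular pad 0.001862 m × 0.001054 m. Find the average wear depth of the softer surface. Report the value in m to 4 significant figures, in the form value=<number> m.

All working math holds exact precision; printed values are rounded; one last rounding, at four significant figures.
Path length L = v·t = 0.3551 m/s × 1059 s = 376.1 m.
Hardness H = 735.1 HV × 9.807 MPa/HV = 7209 MPa = 7.209e+09 Pa.
Contact area A = 0.001862 m × 0.001054 m = 1.963e-06 m².
Collected in SI base units: W = 2.610 N, H = 7.209e+09 Pa, K = 1.937e-06.
By Archard's law, V = K·W·L/H = 1.937e-06 · 2.610 · 376.1 / 7.209e+09 = 2.637e-13 m³.
Mean wear depth h = V/A = 2.637e-13 / 1.963e-06 = 1.344e-07 m.

value=1.344e-07 m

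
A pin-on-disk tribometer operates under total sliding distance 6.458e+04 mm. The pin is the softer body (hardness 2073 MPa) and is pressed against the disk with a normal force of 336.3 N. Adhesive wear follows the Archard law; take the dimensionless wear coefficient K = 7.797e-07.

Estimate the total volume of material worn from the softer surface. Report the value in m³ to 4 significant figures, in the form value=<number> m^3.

All arithmetic runs at exact precision. Intermediate values are shown rounded. Rounded once at the end, at 4 significant digits.
Distance L = 6.458e+04 mm = 64.58 m.
Hardness H = 2073 MPa = 2.073e+09 Pa.
Working in SI base units: W = 336.3 N, H = 2.073e+09 Pa, K = 7.797e-07.
The Archard volume V = K·W·L/H = 7.797e-07 · 336.3 · 64.58 / 2.073e+09 = 8.169e-12 m³.

value=8.169e-12 m^3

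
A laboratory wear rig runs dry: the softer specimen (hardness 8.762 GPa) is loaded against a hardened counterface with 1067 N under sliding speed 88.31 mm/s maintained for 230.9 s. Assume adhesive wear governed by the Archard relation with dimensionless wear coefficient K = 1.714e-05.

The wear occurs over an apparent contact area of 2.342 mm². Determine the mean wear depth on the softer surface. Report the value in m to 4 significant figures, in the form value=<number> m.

value=1.817e-05 m

Every step maintains full precision — the intermediates appear rounded; a lone final rounding: 4 significant figures.
Convert: Sliding speed v = 88.31 mm/s = 0.08831 m/s. Distance covered L = v·t = 0.08831 m/s × 230.9 s = 20.39 m.
Convert: Hardness H = 8.762 GPa = 8.762e+09 Pa.
Convert: Contact area A = 2.342 mm² = 2.342e-06 m².
In SI base units, W = 1067 N, H = 8.762e+09 Pa, K = 1.714e-05.
By Archard's law, V = K·W·L/H = 1.714e-05 · 1067 · 20.39 / 8.762e+09 = 4.256e-11 m³.
Depth of wear h = V/A = 4.256e-11 / 2.342e-06 = 1.817e-05 m.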